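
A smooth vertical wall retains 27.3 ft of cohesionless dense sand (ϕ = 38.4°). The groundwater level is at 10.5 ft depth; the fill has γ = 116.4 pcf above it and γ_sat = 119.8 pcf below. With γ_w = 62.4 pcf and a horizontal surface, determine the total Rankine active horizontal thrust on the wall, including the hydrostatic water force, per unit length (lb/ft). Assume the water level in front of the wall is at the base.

17000 lb/ft

K_a = tan²(45° − φ/2) = 0.2337.
γ' = 119.8 − 62.4 = 57.40 pcf. Depth below WT = 16.8 ft.
σ'_h at WT = K_a γ d_w = 285.6 psf; at base = 285.6 + K_a γ' × 16.8 = 511.0 psf.
P₁ (0–10.5 ft) = ½×285.6×10.5 = 1500. P₂ (10.5–27.3 ft) = ½(285.6+511.0)×16.8 = 6691.
P_w = ½ γ_w h₂² = 0.5×62.4×16.8² = 8806. Total = 1500+6691+8806 = 17000 lb/ft.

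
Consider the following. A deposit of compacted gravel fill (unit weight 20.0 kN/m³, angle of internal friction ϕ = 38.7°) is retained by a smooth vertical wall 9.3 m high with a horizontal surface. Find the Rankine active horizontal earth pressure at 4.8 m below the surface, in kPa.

22.1 kPa

K_a = (1 − sin φ)/(1 + sin φ) = 0.2306.
σ_h = K_a γ z = 0.2306 × 20.0 × 4.8 = 22.14 kPa.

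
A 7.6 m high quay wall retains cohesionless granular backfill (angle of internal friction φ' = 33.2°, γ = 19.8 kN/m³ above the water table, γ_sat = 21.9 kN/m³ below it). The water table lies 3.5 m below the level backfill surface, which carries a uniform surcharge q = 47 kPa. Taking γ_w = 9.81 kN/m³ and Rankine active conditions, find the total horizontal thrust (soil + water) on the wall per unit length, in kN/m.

K_a = tan²(45° − φ/2) = 0.2924.
γ' = 21.9 − 9.81 = 12.09 kN/m³. h₂ = H − d_w = 4.1 m.
σ'_h: at surface K_a·q = 13.74; at WT K_a(q+γd_w) = 34.00; at base K_a(q+γd_w+γ'h₂) = 48.49 kPa.
P₁ = ½(13.74+34.00)×3.5 = 83.55; P₂ = ½(34.00+48.49)×4.1 = 169.1; P_w = ½γ_w h₂² = 82.45.
Total = 83.55+169.1+82.45 = 335.1 kN/m.

335 kN/m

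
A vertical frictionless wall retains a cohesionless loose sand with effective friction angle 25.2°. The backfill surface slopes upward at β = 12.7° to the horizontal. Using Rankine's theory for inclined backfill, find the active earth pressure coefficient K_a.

K_a = cos β · (cos β − √(cos²β − cos²φ)) / (cos β + √(cos²β − cos²φ)).
cos β = 0.9755, cos φ = 0.9048, √(cos²β − cos²φ) = 0.3646.
K_a = 0.9755 × (0.9755 − 0.3646)/(0.9755 + 0.3646) = 0.4447.

0.445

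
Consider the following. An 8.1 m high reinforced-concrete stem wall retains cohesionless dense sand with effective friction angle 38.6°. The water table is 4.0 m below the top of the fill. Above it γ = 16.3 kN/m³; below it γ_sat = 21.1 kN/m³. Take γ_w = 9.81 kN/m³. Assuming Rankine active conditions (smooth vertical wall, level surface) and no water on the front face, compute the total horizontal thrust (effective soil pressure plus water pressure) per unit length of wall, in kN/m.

K_a = tan²(45° − φ/2) = 0.2316.
γ' = 21.1 − 9.81 = 11.29 kN/m³. Depth below WT = 4.1 m.
σ'_h at WT = K_a γ d_w = 15.10 kPa; at base = 15.10 + K_a γ' × 4.1 = 25.82 kPa.
P₁ (0–4.0 m) = ½×15.10×4.0 = 30.20. P₂ (4.0–8.1 m) = ½(15.10+25.82)×4.1 = 83.90.
P_w = ½ γ_w h₂² = 0.5×9.81×4.1² = 82.45. Total = 30.20+83.90+82.45 = 196.6 kN/m.

197 kN/m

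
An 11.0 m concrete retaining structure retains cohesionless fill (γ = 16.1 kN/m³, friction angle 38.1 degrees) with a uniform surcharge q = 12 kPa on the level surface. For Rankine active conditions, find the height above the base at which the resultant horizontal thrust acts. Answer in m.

3.89 m

K_a = 0.2368.
Triangular part P₁ = ½K_aγH² = 230.7 at H/3 = 3.667 m; rectangular part P₂ = K_a q H = 31.26 at H/2 = 5.500 m.
ȳ = (P₁·3.667 + P₂·5.500)/(P₁+P₂) = 3.885 m.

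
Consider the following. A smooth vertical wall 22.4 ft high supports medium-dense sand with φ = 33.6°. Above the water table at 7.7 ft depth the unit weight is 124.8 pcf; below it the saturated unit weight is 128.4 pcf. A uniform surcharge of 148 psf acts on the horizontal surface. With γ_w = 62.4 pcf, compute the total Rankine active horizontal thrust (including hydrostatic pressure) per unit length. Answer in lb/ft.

K_a = tan²(45° − φ/2) = 0.2875.
γ' = 128.4 − 62.4 = 66.00 pcf. h₂ = H − d_w = 14.7 ft.
σ'_h: at surface K_a·q = 42.55; at WT K_a(q+γd_w) = 318.8; at base K_a(q+γd_w+γ'h₂) = 597.8 psf.
P₁ = ½(42.55+318.8)×7.7 = 1391; P₂ = ½(318.8+597.8)×14.7 = 6737; P_w = ½γ_w h₂² = 6742.
Total = 1391+6737+6742 = 14870 lb/ft.

14900 lb/ft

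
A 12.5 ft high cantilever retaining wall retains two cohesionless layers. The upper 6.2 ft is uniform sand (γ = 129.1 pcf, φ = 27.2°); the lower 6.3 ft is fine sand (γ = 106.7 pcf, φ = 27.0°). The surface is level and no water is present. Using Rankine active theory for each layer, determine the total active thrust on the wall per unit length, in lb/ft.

K_a1 = tan²(45°−27.2°/2) = 0.3726; K_a2 = tan²(45°−27.0°/2) = 0.3755.
Layer 1: σ at base = K_a1 γ₁ h₁ = 298.2 psf; P₁ = ½×298.2×6.2 = 924.5.
Layer 2: σ_v at top = γ₁h₁ = 800.4; σ_h top = K_a2×800.4 = 300.6; σ_h base = K_a2×(800.4+106.7×6.3) = 553.0.
P₂ = ½(300.6+553.0)×6.3 = 2689. Total P_a = 924.5+2689 = 3613 lb/ft.

3610 lb/ft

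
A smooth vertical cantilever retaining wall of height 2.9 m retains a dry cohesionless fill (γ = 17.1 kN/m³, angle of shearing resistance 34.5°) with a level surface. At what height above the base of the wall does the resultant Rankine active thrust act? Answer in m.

K_a = 0.2768.
The pressure distribution is triangular, so the resultant acts at H/3 above the base = 2.9/3 = 0.9667 m.

0.967 m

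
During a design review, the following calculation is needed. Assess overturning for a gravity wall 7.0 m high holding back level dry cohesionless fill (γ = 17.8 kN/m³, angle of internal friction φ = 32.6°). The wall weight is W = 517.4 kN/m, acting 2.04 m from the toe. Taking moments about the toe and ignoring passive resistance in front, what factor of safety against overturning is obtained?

K_a = tan²(45° − 32.6°/2) = 0.2997.
P_a = ½K_aγH² = 0.5×0.2997×17.8×7.0² = 130.7 kN/m, acting at H/3 = 2.333 m above the base.
Overturning moment M_o = P_a × H/3 = 130.7 × 2.333 = 305.0.
Resisting moment M_r = W × 2.04 = 517.4 × 2.04 = 1055.
FS_overturning = M_r/M_o = 1055/305.0 = 3.461.

3.46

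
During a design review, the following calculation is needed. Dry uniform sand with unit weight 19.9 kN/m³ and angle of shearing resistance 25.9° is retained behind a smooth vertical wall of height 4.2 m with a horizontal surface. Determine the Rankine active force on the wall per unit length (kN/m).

68.8 kN/m

K_a = tan²(45° − φ/2) = 0.3920.
P_a = ½ K_a γ H² = 0.5 × 0.3920 × 19.9 × 4.2² = 68.80 kN/m.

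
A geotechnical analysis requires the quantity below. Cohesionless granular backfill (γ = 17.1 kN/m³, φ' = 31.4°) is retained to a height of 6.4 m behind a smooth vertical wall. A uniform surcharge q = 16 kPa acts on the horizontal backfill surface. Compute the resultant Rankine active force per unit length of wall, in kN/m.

K_a = tan²(45° − φ/2) = 0.3149.
Soil triangle: ½ K_a γ H² = 0.5×0.3149×17.1×6.4² = 110.3 kN/m.
Surcharge rectangle: K_a q H = 0.3149×16×6.4 = 32.25 kN/m.
Total = 110.3 + 32.25 = 142.5 kN/m.

143 kN/m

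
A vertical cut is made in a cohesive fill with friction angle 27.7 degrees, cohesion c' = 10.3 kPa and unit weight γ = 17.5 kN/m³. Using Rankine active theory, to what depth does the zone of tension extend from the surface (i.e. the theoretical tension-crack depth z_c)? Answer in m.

1.95 m

K_a = tan²(45° − 27.7°/2) = 0.3653; √K_a = 0.6044.
The active pressure is zero where K_a γ z = 2c√K_a, so z_c = 2c/(γ√K_a) = 2×10.3/(17.5×0.6044) = 1.948 m.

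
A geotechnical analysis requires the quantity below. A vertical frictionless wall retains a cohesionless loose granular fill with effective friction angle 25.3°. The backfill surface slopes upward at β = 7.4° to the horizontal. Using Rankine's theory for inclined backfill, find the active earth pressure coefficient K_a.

K_a = cos β · (cos β − √(cos²β − cos²φ)) / (cos β + √(cos²β − cos²φ)).
cos β = 0.9917, cos φ = 0.9041, √(cos²β − cos²φ) = 0.4075.
K_a = 0.9917 × (0.9917 − 0.4075)/(0.9917 + 0.4075) = 0.4140.

0.414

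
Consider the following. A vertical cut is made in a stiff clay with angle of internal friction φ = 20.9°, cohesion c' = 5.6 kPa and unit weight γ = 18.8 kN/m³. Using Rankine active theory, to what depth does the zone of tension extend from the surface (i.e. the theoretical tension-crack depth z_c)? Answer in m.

K_a = tan²(45° − 20.9°/2) = 0.4741; √K_a = 0.6886.
The active pressure is zero where K_a γ z = 2c√K_a, so z_c = 2c/(γ√K_a) = 2×5.6/(18.8×0.6886) = 0.8652 m.

0.865 m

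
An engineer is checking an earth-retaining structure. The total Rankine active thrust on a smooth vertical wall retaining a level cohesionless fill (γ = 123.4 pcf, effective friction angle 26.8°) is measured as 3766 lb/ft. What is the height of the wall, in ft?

12.7 ft

K_a = 0.3785. P_a = ½ K_a γ H² ⇒ H = √(2P_a/(K_a γ)).
H = √(2×3766/(0.3785×123.4)) = 12.70 ft.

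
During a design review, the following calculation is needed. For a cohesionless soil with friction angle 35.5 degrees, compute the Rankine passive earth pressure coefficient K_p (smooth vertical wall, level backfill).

K_p = (1 + sin φ)/(1 − sin φ) = tan²(45° + 35.5°/2) = 3.770.

3.77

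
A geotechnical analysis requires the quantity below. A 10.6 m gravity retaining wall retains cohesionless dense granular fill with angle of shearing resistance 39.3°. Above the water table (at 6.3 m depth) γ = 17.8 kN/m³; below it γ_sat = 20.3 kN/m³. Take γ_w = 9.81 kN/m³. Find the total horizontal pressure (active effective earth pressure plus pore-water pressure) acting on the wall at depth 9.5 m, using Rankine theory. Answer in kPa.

64.1 kPa

K_a = (1 − sin φ)/(1 + sin φ) = 0.2245.
γ' = 20.3 − 9.81 = 10.49 kN/m³.
Effective vertical stress at 9.5 m: σ'_v = 17.8×6.3 + 10.49×3.20 = 145.7 kPa.
σ'_h = K_a σ'_v = 0.2245 × 145.7 = 32.70 kPa; u = γ_w × 3.20 = 31.39 kPa.
Total σ_h = 32.70 + 31.39 = 64.10 kPa.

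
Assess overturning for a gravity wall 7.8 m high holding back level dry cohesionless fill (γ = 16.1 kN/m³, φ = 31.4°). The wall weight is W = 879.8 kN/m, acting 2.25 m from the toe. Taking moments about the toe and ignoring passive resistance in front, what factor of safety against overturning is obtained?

K_a = tan²(45° − 31.4°/2) = 0.3149.
P_a = ½K_aγH² = 0.5×0.3149×16.1×7.8² = 154.2 kN/m, acting at H/3 = 2.600 m above the base.
Overturning moment M_o = P_a × H/3 = 154.2 × 2.600 = 401.0.
Resisting moment M_r = W × 2.25 = 879.8 × 2.25 = 1980.
FS_overturning = M_r/M_o = 1980/401.0 = 4.936.

4.94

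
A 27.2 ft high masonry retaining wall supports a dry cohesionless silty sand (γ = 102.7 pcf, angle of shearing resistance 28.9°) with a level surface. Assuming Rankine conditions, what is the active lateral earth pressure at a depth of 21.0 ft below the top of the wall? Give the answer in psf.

K_a = (1 − sin φ)/(1 + sin φ) = 0.3484.
σ_h = K_a γ z = 0.3484 × 102.7 × 21.0 = 751.3 psf.

751 psf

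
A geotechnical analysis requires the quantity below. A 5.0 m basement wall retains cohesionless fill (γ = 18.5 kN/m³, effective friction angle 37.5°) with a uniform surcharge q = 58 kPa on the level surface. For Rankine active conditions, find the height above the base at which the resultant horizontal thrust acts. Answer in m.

K_a = 0.2432.
Triangular part P₁ = ½K_aγH² = 56.24 at H/3 = 1.667 m; rectangular part P₂ = K_a q H = 70.53 at H/2 = 2.500 m.
ȳ = (P₁·1.667 + P₂·2.500)/(P₁+P₂) = 2.130 m.

2.13 m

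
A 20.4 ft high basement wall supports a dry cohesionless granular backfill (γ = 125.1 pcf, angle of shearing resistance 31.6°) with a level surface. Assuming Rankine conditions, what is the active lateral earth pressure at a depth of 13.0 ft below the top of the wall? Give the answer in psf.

508 psf

K_a = (1 − sin φ)/(1 + sin φ) = 0.3123.
σ_h = K_a γ z = 0.3123 × 125.1 × 13.0 = 508.0 psf.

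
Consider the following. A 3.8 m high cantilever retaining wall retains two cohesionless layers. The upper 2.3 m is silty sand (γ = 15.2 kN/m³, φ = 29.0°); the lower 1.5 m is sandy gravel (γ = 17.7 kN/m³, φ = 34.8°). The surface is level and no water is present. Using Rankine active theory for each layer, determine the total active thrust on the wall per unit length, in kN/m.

33.7 kN/m

K_a1 = tan²(45°−29.0°/2) = 0.3470; K_a2 = tan²(45°−34.8°/2) = 0.2733.
Layer 1: σ at base = K_a1 γ₁ h₁ = 12.13 kPa; P₁ = ½×12.13×2.3 = 13.95.
Layer 2: σ_v at top = γ₁h₁ = 34.96; σ_h top = K_a2×34.96 = 9.555; σ_h base = K_a2×(34.96+17.7×1.5) = 16.81.
P₂ = ½(9.555+16.81)×1.5 = 19.77. Total P_a = 13.95+19.77 = 33.72 kN/m.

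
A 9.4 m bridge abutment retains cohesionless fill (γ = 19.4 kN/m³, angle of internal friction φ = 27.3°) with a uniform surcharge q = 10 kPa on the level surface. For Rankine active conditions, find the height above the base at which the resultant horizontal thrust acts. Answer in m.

3.29 m

K_a = 0.3711.
Triangular part P₁ = ½K_aγH² = 318.1 at H/3 = 3.133 m; rectangular part P₂ = K_a q H = 34.89 at H/2 = 4.700 m.
ȳ = (P₁·3.133 + P₂·4.700)/(P₁+P₂) = 3.288 m.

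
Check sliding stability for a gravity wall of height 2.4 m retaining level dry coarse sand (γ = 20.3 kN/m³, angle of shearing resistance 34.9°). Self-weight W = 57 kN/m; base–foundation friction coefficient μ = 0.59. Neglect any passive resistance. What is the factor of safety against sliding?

K_a = tan²(45° − 34.9°/2) = 0.2721.
P_a = ½K_aγH² = 0.5×0.2721×20.3×2.4² = 15.91 kN/m, acting at H/3 = 0.8000 m above the base.
FS_sliding = μW / P_a = 0.59×57 / 15.91 = 2.114.

2.11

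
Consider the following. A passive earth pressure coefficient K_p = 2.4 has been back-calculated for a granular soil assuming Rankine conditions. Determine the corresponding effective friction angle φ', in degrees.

K_p = (1+sin φ)/(1−sin φ) ⇒ sin φ = (K_p − 1)/(K_p + 1) = 0.4118.
φ = arcsin(0.4118) = 24.32°.

24.3°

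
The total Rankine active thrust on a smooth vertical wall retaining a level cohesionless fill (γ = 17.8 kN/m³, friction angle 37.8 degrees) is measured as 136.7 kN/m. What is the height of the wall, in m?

K_a = 0.2400. P_a = ½ K_a γ H² ⇒ H = √(2P_a/(K_a γ)).
H = √(2×136.7/(0.2400×17.8)) = 8.000 m.

8.00 m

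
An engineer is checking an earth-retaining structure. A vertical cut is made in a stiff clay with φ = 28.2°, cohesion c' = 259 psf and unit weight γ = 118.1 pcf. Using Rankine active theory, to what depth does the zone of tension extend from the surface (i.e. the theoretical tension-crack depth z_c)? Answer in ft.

7.33 ft

K_a = tan²(45° − 28.2°/2) = 0.3582; √K_a = 0.5985.
The active pressure is zero where K_a γ z = 2c√K_a, so z_c = 2c/(γ√K_a) = 2×259/(118.1×0.5985) = 7.329 ft.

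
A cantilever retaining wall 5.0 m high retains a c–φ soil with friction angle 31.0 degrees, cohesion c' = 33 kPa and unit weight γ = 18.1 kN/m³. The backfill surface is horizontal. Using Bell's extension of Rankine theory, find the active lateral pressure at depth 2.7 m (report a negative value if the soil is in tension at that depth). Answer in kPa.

K_a = (1 − sin φ)/(1 + sin φ) = 0.3201.
σ_a = K_a γ z − 2c√K_a = 0.3201×18.1×2.7 − 2×33×0.5658 = -21.70 kPa.

-21.7 kPa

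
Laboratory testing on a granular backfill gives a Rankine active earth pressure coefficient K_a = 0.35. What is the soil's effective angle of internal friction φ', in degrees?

28.8°

K_a = tan²(45° − φ/2) ⇒ 45° − φ/2 = arctan(√0.35) = 30.61°.
φ = 2(45° − 30.61°) = 28.78°.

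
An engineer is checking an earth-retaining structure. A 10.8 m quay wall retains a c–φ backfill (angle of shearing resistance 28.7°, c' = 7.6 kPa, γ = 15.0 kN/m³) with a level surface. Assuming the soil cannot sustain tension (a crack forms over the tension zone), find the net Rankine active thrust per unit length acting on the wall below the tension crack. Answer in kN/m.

K_a = 0.3511; √K_a = 0.5926.
Tension-crack depth z_c = 2c/(γ√K_a) = 2×7.6/(15.0×0.5926) = 1.710 m.
σ_a at base = K_a γ H − 2c√K_a = 0.3511×15.0×10.8 − 2×7.6×0.5926 = 47.88 kPa.
P_a = ½ × 47.88 × (H − z_c) = 0.5×47.88×9.090 = 217.6 kN/m.

218 kN/m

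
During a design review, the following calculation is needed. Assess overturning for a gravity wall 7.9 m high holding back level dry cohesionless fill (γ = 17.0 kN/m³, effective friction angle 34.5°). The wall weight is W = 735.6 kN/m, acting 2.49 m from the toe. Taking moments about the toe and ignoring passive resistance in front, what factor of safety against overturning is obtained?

4.74

K_a = tan²(45° − 34.5°/2) = 0.2768.
P_a = ½K_aγH² = 0.5×0.2768×17.0×7.9² = 146.8 kN/m, acting at H/3 = 2.633 m above the base.
Overturning moment M_o = P_a × H/3 = 146.8 × 2.633 = 386.7.
Resisting moment M_r = W × 2.49 = 735.6 × 2.49 = 1832.
FS_overturning = M_r/M_o = 1832/386.7 = 4.737.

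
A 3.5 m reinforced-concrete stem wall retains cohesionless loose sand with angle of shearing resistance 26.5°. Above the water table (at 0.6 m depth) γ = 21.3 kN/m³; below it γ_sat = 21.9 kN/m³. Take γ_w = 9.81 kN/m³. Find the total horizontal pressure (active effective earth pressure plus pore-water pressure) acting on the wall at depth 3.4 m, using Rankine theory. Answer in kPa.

45.3 kPa

K_a = (1 − sin φ)/(1 + sin φ) = 0.3829.
γ' = 21.9 − 9.81 = 12.09 kN/m³.
Effective vertical stress at 3.4 m: σ'_v = 21.3×0.6 + 12.09×2.80 = 46.63 kPa.
σ'_h = K_a σ'_v = 0.3829 × 46.63 = 17.86 kPa; u = γ_w × 2.80 = 27.47 kPa.
Total σ_h = 17.86 + 27.47 = 45.33 kPa.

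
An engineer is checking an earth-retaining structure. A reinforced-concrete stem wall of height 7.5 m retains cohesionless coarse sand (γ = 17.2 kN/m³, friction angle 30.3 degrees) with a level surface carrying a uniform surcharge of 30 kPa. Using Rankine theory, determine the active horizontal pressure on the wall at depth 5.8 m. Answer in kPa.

42.7 kPa

K_a = (1 − sin φ)/(1 + sin φ) = 0.3293.
σ_v = γz + q = 17.2 × 5.8 + 30 = 129.8 kPa.
σ_h = K_a σ_v = 0.3293 × 129.8 = 42.73 kPa.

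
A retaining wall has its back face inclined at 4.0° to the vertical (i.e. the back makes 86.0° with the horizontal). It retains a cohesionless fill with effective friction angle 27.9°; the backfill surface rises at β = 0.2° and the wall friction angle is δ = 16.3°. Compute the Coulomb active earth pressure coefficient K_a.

0.355

K_a = sin²(α+φ) / [sin²α · sin(α−δ) · (1 + √{sin(φ+δ)sin(φ−β) / (sin(α−δ)sin(α+β))})²].
With α = 86.0°, φ = 27.9°, δ = 16.3°, β = 0.2°: K_a = 0.3549.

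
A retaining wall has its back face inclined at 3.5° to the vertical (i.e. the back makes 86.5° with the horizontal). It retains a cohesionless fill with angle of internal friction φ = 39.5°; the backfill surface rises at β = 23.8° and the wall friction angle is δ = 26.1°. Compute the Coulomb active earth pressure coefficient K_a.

0.315

K_a = sin²(α+φ) / [sin²α · sin(α−δ) · (1 + √{sin(φ+δ)sin(φ−β) / (sin(α−δ)sin(α+β))})²].
With α = 86.5°, φ = 39.5°, δ = 26.1°, β = 23.8°: K_a = 0.3146.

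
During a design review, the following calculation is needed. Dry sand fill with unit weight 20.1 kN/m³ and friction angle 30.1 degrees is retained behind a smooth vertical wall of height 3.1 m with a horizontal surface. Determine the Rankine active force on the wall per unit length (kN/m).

K_a = tan²(45° − φ/2) = 0.3320.
P_a = ½ K_a γ H² = 0.5 × 0.3320 × 20.1 × 3.1² = 32.06 kN/m.

32.1 kN/m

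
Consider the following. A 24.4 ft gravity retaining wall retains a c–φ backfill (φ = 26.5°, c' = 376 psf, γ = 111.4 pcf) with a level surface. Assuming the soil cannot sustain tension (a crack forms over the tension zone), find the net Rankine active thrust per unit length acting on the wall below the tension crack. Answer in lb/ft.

3880 lb/ft

K_a = 0.3829; √K_a = 0.6188.
Tension-crack depth z_c = 2c/(γ√K_a) = 2×376/(111.4×0.6188) = 10.91 ft.
σ_a at base = K_a γ H − 2c√K_a = 0.3829×111.4×24.4 − 2×376×0.6188 = 575.5 psf.
P_a = ½ × 575.5 × (H − z_c) = 0.5×575.5×13.49 = 3882 lb/ft.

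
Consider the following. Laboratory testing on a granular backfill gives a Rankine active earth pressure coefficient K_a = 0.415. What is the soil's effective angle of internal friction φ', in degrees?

24.4°

K_a = tan²(45° − φ/2) ⇒ 45° − φ/2 = arctan(√0.415) = 32.79°.
φ = 2(45° − 32.79°) = 24.42°.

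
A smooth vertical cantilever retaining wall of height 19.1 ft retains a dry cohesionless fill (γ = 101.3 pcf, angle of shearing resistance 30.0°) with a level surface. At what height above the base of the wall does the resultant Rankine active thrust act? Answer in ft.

6.37 ft

K_a = 0.3333.
The pressure distribution is triangular, so the resultant acts at H/3 above the base = 19.1/3 = 6.367 ft.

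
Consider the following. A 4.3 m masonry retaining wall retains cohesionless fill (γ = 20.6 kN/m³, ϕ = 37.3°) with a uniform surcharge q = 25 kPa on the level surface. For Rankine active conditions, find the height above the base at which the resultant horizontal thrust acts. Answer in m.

K_a = 0.2453.
Triangular part P₁ = ½K_aγH² = 46.72 at H/3 = 1.433 m; rectangular part P₂ = K_a q H = 26.37 at H/2 = 2.150 m.
ȳ = (P₁·1.433 + P₂·2.150)/(P₁+P₂) = 1.692 m.

1.69 m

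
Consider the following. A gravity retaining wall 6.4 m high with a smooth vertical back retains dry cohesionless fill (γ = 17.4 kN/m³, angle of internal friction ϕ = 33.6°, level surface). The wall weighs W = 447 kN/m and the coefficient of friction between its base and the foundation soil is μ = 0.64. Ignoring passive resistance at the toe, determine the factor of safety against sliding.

K_a = tan²(45° − 33.6°/2) = 0.2875.
P_a = ½K_aγH² = 0.5×0.2875×17.4×6.4² = 102.5 kN/m, acting at H/3 = 2.133 m above the base.
FS_sliding = μW / P_a = 0.64×447 / 102.5 = 2.792.

2.79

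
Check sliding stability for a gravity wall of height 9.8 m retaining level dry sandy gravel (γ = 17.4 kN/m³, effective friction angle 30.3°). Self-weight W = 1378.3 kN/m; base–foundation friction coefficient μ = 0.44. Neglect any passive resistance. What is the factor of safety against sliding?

2.20

K_a = tan²(45° − 30.3°/2) = 0.3293.
P_a = ½K_aγH² = 0.5×0.3293×17.4×9.8² = 275.2 kN/m, acting at H/3 = 3.267 m above the base.
FS_sliding = μW / P_a = 0.44×1378.3 / 275.2 = 2.204.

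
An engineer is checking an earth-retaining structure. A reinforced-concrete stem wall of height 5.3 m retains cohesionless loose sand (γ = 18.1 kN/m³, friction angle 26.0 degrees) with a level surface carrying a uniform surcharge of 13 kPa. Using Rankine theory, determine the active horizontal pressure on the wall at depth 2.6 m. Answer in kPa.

K_a = (1 − sin φ)/(1 + sin φ) = 0.3905.
σ_v = γz + q = 18.1 × 2.6 + 13 = 60.06 kPa.
σ_h = K_a σ_v = 0.3905 × 60.06 = 23.45 kPa.

23.5 kPa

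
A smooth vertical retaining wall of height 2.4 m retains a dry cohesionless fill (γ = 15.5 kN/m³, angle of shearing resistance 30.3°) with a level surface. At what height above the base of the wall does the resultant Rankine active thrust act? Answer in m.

K_a = 0.3293.
The pressure distribution is triangular, so the resultant acts at H/3 above the base = 2.4/3 = 0.8000 m.

0.800 m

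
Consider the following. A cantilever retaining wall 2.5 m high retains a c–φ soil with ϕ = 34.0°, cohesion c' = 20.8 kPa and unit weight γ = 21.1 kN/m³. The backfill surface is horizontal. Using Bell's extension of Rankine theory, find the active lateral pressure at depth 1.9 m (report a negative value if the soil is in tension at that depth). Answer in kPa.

-10.8 kPa

K_a = (1 − sin φ)/(1 + sin φ) = 0.2827.
σ_a = K_a γ z − 2c√K_a = 0.2827×21.1×1.9 − 2×20.8×0.5317 = -10.79 kPa.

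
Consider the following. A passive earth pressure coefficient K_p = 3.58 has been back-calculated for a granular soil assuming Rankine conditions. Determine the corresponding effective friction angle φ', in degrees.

34.3°

K_p = (1+sin φ)/(1−sin φ) ⇒ sin φ = (K_p − 1)/(K_p + 1) = 0.5633.
φ = arcsin(0.5633) = 34.29°.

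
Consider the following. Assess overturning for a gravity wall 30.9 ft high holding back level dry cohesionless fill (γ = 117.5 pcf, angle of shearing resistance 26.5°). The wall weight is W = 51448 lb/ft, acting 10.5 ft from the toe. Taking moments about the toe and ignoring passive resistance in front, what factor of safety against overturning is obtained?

K_a = tan²(45° − 26.5°/2) = 0.3829.
P_a = ½K_aγH² = 0.5×0.3829×117.5×30.9² = 21480 lb/ft, acting at H/3 = 10.30 ft above the base.
Overturning moment M_o = P_a × H/3 = 21480 × 10.30 = 221300.
Resisting moment M_r = W × 10.5 = 51448 × 10.5 = 540200.
FS_overturning = M_r/M_o = 540200/221300 = 2.442.

2.44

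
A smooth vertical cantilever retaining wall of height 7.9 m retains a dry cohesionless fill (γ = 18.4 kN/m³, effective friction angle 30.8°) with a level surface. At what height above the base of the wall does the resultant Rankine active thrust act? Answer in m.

2.63 m

K_a = 0.3227.
The pressure distribution is triangular, so the resultant acts at H/3 above the base = 7.9/3 = 2.633 m.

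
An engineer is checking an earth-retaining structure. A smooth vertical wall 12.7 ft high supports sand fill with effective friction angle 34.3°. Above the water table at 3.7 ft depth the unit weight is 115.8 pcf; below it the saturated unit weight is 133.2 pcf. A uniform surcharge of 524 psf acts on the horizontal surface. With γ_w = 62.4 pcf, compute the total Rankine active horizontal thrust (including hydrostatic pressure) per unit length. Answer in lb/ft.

K_a = tan²(45° − φ/2) = 0.2792.
γ' = 133.2 − 62.4 = 70.80 pcf. h₂ = H − d_w = 9.0 ft.
σ'_h: at surface K_a·q = 146.3; at WT K_a(q+γd_w) = 265.9; at base K_a(q+γd_w+γ'h₂) = 443.8 psf.
P₁ = ½(146.3+265.9)×3.7 = 762.5; P₂ = ½(265.9+443.8)×9.0 = 3193; P_w = ½γ_w h₂² = 2527.
Total = 762.5+3193+2527 = 6483 lb/ft.

6480 lb/ft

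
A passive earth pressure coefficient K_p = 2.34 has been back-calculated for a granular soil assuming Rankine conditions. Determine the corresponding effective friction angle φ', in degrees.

K_p = (1+sin φ)/(1−sin φ) ⇒ sin φ = (K_p − 1)/(K_p + 1) = 0.4012.
φ = arcsin(0.4012) = 23.65°.

23.7°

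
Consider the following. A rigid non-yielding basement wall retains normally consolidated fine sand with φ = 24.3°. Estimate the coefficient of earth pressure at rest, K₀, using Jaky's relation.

K₀ = 1 − sin φ' = 1 − sin 24.3° = 0.5885.

0.588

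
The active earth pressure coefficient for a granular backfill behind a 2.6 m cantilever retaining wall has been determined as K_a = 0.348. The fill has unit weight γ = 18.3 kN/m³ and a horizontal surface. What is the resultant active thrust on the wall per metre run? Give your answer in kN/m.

21.5 kN/m

P = ½ K_a γ H² = 0.5 × 0.348 × 18.3 × 2.6² = 21.53 kN/m.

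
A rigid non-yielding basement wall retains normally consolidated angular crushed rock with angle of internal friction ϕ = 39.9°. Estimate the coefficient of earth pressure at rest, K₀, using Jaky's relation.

K₀ = 1 − sin φ' = 1 − sin 39.9° = 0.3586.

0.359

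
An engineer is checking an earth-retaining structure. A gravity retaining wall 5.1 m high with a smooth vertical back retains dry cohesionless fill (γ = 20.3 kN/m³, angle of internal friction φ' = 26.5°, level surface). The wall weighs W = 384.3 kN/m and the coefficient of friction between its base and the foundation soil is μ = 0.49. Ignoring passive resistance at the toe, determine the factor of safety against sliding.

1.86

K_a = tan²(45° − 26.5°/2) = 0.3829.
P_a = ½K_aγH² = 0.5×0.3829×20.3×5.1² = 101.1 kN/m, acting at H/3 = 1.700 m above the base.
FS_sliding = μW / P_a = 0.49×384.3 / 101.1 = 1.863.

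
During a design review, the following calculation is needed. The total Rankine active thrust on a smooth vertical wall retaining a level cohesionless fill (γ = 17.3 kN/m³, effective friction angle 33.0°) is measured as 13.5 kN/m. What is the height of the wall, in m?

K_a = 0.2948. P_a = ½ K_a γ H² ⇒ H = √(2P_a/(K_a γ)).
H = √(2×13.5/(0.2948×17.3)) = 2.301 m.

2.30 m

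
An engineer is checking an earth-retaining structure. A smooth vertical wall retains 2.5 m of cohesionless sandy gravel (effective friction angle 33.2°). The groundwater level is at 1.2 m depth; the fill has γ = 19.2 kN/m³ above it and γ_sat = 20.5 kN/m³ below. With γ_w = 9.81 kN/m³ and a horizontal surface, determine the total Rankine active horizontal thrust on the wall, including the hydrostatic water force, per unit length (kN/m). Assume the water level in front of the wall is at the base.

K_a = tan²(45° − φ/2) = 0.2924.
γ' = 20.5 − 9.81 = 10.69 kN/m³. Depth below WT = 1.3 m.
σ'_h at WT = K_a γ d_w = 6.736 kPa; at base = 6.736 + K_a γ' × 1.3 = 10.80 kPa.
P₁ (0–1.2 m) = ½×6.736×1.2 = 4.042. P₂ (1.2–2.5 m) = ½(6.736+10.80)×1.3 = 11.40.
P_w = ½ γ_w h₂² = 0.5×9.81×1.3² = 8.289. Total = 4.042+11.40+8.289 = 23.73 kN/m.

23.7 kN/m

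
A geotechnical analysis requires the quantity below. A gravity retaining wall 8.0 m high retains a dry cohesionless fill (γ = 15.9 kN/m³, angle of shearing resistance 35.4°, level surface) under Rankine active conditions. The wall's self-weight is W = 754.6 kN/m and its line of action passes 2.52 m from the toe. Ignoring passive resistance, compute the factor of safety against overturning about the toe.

K_a = tan²(45° − 35.4°/2) = 0.2664.
P_a = ½K_aγH² = 0.5×0.2664×15.9×8.0² = 135.5 kN/m, acting at H/3 = 2.667 m above the base.
Overturning moment M_o = P_a × H/3 = 135.5 × 2.667 = 361.5.
Resisting moment M_r = W × 2.52 = 754.6 × 2.52 = 1902.
FS_overturning = M_r/M_o = 1902/361.5 = 5.261.

5.26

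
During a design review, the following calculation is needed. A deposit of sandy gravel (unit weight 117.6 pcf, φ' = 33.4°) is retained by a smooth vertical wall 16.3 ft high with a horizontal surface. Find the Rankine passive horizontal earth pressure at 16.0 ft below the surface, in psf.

6490 psf

K_p = (1 + sin φ)/(1 − sin φ) = 3.449.
σ_h = K_p γ z = 3.449 × 117.6 × 16.0 = 6490 psf.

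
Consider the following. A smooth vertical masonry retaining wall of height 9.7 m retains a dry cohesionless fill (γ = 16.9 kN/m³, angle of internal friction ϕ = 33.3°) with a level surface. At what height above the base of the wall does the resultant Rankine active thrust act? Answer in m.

K_a = 0.2911.
The pressure distribution is triangular, so the resultant acts at H/3 above the base = 9.7/3 = 3.233 m.

3.23 m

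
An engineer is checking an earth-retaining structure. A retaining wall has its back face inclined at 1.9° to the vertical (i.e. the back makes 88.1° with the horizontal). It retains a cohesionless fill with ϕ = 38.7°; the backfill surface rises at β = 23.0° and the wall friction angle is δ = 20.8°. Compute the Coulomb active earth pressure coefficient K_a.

0.301

K_a = sin²(α+φ) / [sin²α · sin(α−δ) · (1 + √{sin(φ+δ)sin(φ−β) / (sin(α−δ)sin(α+β))})²].
With α = 88.1°, φ = 38.7°, δ = 20.8°, β = 23.0°: K_a = 0.3010.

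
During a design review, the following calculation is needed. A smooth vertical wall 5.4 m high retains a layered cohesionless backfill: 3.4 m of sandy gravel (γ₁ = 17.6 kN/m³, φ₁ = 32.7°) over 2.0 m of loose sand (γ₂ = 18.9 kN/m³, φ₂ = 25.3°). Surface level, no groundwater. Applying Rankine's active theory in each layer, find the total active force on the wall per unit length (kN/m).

K_a1 = tan²(45°−32.7°/2) = 0.2985; K_a2 = tan²(45°−25.3°/2) = 0.4012.
Layer 1: σ at base = K_a1 γ₁ h₁ = 17.86 kPa; P₁ = ½×17.86×3.4 = 30.37.
Layer 2: σ_v at top = γ₁h₁ = 59.84; σ_h top = K_a2×59.84 = 24.01; σ_h base = K_a2×(59.84+18.9×2.0) = 39.17.
P₂ = ½(24.01+39.17)×2.0 = 63.18. Total P_a = 30.37+63.18 = 93.55 kN/m.

93.5 kN/m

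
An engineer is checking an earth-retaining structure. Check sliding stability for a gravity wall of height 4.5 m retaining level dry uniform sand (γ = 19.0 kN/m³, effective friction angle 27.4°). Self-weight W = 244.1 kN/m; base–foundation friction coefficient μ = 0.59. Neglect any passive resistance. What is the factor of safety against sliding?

K_a = tan²(45° − 27.4°/2) = 0.3697.
P_a = ½K_aγH² = 0.5×0.3697×19.0×4.5² = 71.12 kN/m, acting at H/3 = 1.500 m above the base.
FS_sliding = μW / P_a = 0.59×244.1 / 71.12 = 2.025.

2.03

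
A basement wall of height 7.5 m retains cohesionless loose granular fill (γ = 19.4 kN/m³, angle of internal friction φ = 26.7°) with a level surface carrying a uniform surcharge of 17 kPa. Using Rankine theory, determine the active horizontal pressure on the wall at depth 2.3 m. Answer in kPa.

23.4 kPa

K_a = (1 − sin φ)/(1 + sin φ) = 0.3800.
σ_v = γz + q = 19.4 × 2.3 + 17 = 61.62 kPa.
σ_h = K_a σ_v = 0.3800 × 61.62 = 23.41 kPa.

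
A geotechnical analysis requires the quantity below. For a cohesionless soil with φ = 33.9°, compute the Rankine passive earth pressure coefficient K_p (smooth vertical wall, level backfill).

K_p = (1 + sin φ)/(1 − sin φ) = tan²(45° + 33.9°/2) = 3.522.

3.52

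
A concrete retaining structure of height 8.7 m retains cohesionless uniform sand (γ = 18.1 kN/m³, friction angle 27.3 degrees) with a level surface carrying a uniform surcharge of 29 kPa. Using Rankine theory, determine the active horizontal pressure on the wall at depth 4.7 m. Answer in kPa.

K_a = (1 − sin φ)/(1 + sin φ) = 0.3711.
σ_v = γz + q = 18.1 × 4.7 + 29 = 114.1 kPa.
σ_h = K_a σ_v = 0.3711 × 114.1 = 42.33 kPa.

42.3 kPa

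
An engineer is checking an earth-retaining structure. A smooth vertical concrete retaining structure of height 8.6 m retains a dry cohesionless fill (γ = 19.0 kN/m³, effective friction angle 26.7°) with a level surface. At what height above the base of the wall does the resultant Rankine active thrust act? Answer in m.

K_a = 0.3800.
The pressure distribution is triangular, so the resultant acts at H/3 above the base = 8.6/3 = 2.867 m.

2.87 m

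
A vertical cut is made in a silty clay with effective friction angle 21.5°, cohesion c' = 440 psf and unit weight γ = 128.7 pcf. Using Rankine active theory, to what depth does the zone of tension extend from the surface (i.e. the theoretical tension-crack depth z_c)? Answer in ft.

K_a = tan²(45° − 21.5°/2) = 0.4636; √K_a = 0.6809.
The active pressure is zero where K_a γ z = 2c√K_a, so z_c = 2c/(γ√K_a) = 2×440/(128.7×0.6809) = 10.04 ft.

10.0 ft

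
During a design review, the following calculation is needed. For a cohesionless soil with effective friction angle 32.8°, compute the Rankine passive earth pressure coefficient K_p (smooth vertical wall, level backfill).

3.36

K_p = (1 + sin φ)/(1 − sin φ) = tan²(45° + 32.8°/2) = 3.364.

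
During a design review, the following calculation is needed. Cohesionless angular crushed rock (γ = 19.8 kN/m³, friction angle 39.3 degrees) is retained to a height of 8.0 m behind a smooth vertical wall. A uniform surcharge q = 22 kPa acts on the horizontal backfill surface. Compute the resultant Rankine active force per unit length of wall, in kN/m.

182 kN/m

K_a = tan²(45° − φ/2) = 0.2245.
Soil triangle: ½ K_a γ H² = 0.5×0.2245×19.8×8.0² = 142.2 kN/m.
Surcharge rectangle: K_a q H = 0.2245×22×8.0 = 39.50 kN/m.
Total = 142.2 + 39.50 = 181.7 kN/m.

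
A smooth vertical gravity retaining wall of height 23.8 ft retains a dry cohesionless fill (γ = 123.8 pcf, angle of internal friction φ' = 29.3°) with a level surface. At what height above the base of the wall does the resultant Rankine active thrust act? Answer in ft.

K_a = 0.3428.
The pressure distribution is triangular, so the resultant acts at H/3 above the base = 23.8/3 = 7.933 ft.

7.93 ft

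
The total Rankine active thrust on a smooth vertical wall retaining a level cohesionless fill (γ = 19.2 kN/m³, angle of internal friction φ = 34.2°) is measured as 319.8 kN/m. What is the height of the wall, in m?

10.9 m

K_a = 0.2803. P_a = ½ K_a γ H² ⇒ H = √(2P_a/(K_a γ)).
H = √(2×319.8/(0.2803×19.2)) = 10.90 m.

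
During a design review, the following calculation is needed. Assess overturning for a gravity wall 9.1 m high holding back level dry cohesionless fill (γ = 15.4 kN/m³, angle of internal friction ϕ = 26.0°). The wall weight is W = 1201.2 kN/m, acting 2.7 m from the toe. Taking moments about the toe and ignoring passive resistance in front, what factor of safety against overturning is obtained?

4.29

K_a = tan²(45° − 26.0°/2) = 0.3905.
P_a = ½K_aγH² = 0.5×0.3905×15.4×9.1² = 249.0 kN/m, acting at H/3 = 3.033 m above the base.
Overturning moment M_o = P_a × H/3 = 249.0 × 3.033 = 755.2.
Resisting moment M_r = W × 2.7 = 1201.2 × 2.7 = 3243.
FS_overturning = M_r/M_o = 3243/755.2 = 4.294.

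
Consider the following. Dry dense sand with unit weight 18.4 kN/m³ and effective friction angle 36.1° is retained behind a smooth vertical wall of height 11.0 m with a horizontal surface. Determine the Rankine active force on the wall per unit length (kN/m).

K_a = tan²(45° − φ/2) = 0.2585.
P_a = ½ K_a γ H² = 0.5 × 0.2585 × 18.4 × 11.0² = 287.8 kN/m.

288 kN/m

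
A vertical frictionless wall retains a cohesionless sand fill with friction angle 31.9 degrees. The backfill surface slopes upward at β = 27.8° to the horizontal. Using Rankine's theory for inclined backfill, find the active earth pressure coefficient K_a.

K_a = cos β · (cos β − √(cos²β − cos²φ)) / (cos β + √(cos²β − cos²φ)).
cos β = 0.8846, cos φ = 0.8490, √(cos²β − cos²φ) = 0.2485.
K_a = 0.8846 × (0.8846 − 0.2485)/(0.8846 + 0.2485) = 0.4966.

0.497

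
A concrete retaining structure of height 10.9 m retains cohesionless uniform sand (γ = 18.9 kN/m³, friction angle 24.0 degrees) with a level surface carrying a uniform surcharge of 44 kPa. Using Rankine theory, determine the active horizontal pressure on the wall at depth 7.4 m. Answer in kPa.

K_a = (1 − sin φ)/(1 + sin φ) = 0.4217.
σ_v = γz + q = 18.9 × 7.4 + 44 = 183.9 kPa.
σ_h = K_a σ_v = 0.4217 × 183.9 = 77.54 kPa.

77.5 kPa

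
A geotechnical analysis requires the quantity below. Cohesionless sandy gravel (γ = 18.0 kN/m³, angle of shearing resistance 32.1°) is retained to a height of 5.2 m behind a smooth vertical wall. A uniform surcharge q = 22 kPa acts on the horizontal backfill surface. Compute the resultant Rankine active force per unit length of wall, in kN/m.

K_a = tan²(45° − φ/2) = 0.3060.
Soil triangle: ½ K_a γ H² = 0.5×0.3060×18.0×5.2² = 74.47 kN/m.
Surcharge rectangle: K_a q H = 0.3060×22×5.2 = 35.01 kN/m.
Total = 74.47 + 35.01 = 109.5 kN/m.

109 kN/m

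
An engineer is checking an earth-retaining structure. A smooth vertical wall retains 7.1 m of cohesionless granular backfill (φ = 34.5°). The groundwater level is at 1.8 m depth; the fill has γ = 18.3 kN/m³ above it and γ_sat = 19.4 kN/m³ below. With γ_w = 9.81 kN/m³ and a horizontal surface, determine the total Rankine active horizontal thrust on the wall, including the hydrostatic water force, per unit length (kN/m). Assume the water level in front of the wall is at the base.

232 kN/m

K_a = tan²(45° − φ/2) = 0.2768.
γ' = 19.4 − 9.81 = 9.590 kN/m³. Depth below WT = 5.3 m.
σ'_h at WT = K_a γ d_w = 9.118 kPa; at base = 9.118 + K_a γ' × 5.3 = 23.19 kPa.
P₁ (0–1.8 m) = ½×9.118×1.8 = 8.206. P₂ (1.8–7.1 m) = ½(9.118+23.19)×5.3 = 85.61.
P_w = ½ γ_w h₂² = 0.5×9.81×5.3² = 137.8. Total = 8.206+85.61+137.8 = 231.6 kN/m.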